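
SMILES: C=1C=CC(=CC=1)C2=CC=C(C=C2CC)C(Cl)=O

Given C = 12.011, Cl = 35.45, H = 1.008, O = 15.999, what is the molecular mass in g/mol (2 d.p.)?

244.72

Molecular formula: C15H13ClO.
M = 15×12.011 + 1×35.45 + 13×1.008 + 1×15.999 = 244.72 g/mol.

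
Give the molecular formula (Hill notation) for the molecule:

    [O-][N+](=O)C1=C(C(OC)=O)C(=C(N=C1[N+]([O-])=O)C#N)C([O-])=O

Heavy atoms from the SMILES: 9 C, 4 N, 8 O.
Implicit hydrogens by atom environment:
  5 × C (aromatic): no H
  5 × O: no H
  3 × C: no H
  3 × O (charge -1): no H
  2 × N (charge +1): no H
  1 × C: 3 H
  1 × N (aromatic): no H
  1 × N: no H
  Total hydrogens = 3.
Net charge -1.
Molecular formula: C9H3N4O8-

C9H3N4O8-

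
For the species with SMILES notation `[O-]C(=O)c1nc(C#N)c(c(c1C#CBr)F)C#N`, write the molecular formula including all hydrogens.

Heavy atoms from the SMILES: 1 Br, 10 C, 1 F, 3 N, 2 O.
Implicit hydrogens by atom environment:
  5 × C (aromatic): no H
  5 × C: no H
  2 × N: no H
  1 × Br: no H
  1 × F: no H
  1 × N (aromatic): no H
  1 × O: no H
  1 × O (charge -1): no H
  Total hydrogens = 0.
Net charge -1.
Molecular formula: C10BrFN3O2-

C10BrFN3O2-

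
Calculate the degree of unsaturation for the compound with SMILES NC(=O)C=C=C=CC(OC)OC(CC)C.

4

Molecular formula from the SMILES: C11H17NO3.
DoU = (2C + 2 + N − H − X)/2 = (2·11 + 2 + 1 − 17 − 0)/2 = 8/2 = 4.
(Structurally: 0 ring(s) + 4 π bond(s) = 4.)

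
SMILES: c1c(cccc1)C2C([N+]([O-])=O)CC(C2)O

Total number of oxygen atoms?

3

The symbol for oxygen appears 3 times in the SMILES.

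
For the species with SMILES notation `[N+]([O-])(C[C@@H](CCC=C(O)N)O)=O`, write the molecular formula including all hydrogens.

Heavy atoms from the SMILES: 6 C, 2 N, 4 O.
Implicit hydrogens by atom environment:
  3 × C: 2 H each → 6
  2 × C: 1 H each → 2
  2 × O: 1 H each → 2
  1 × C: no H
  1 × N: 2 H
  1 × N (charge +1): no H
  1 × O: no H
  1 × O (charge -1): no H
  Total hydrogens = 12.
Molecular formula: C6H12N2O4

C6H12N2O4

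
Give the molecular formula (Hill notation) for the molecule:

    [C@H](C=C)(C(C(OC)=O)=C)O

C7H10O3

Heavy atoms from the SMILES: 7 C, 3 O.
Implicit hydrogens by atom environment:
  2 × C: 2 H each → 4
  2 × C: 1 H each → 2
  2 × C: no H
  2 × O: no H
  1 × C: 3 H
  1 × O: 1 H
  Total hydrogens = 10.
Molecular formula: C7H10O3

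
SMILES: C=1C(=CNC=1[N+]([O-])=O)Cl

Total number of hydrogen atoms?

3

Hydrogens are implicit in SMILES; fill each atom to its normal valence:
  2 × C (aromatic): 1 H each → 2
  2 × C (aromatic): no H
  1 × Cl: no H
  1 × N (aromatic): 1 H
  1 × N (charge +1): no H
  1 × O: no H
  1 × O (charge -1): no H
  Total hydrogens = 3.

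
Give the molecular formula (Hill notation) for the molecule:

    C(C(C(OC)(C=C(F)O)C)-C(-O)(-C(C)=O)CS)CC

C13H23FO4S

Heavy atoms from the SMILES: 13 C, 1 F, 4 O, 1 S.
Implicit hydrogens by atom environment:
  4 × C: 3 H each → 12
  4 × C: no H
  3 × C: 2 H each → 6
  2 × C: 1 H each → 2
  2 × O: 1 H each → 2
  2 × O: no H
  1 × F: no H
  1 × S: 1 H
  Total hydrogens = 23.
Molecular formula: C13H23FO4S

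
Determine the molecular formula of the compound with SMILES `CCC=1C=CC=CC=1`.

Heavy atoms from the SMILES: 8 C.
Implicit hydrogens by atom environment:
  5 × C (aromatic): 1 H each → 5
  1 × C: 3 H
  1 × C: 2 H
  1 × C (aromatic): no H
  Total hydrogens = 10.
Molecular formula: C8H10

C8H10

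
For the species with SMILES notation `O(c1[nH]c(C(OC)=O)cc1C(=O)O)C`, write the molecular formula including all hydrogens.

C8H9NO5

Heavy atoms from the SMILES: 8 C, 1 N, 5 O.
Implicit hydrogens by atom environment:
  4 × O: no H
  3 × C (aromatic): no H
  2 × C: 3 H each → 6
  2 × C: no H
  1 × C (aromatic): 1 H
  1 × N (aromatic): 1 H
  1 × O: 1 H
  Total hydrogens = 9.
Molecular formula: C8H9NO5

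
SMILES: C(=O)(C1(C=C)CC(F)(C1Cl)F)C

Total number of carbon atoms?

The symbol for carbon appears 8 times in the SMILES. (Cl is a single chlorine, not C + l.)

8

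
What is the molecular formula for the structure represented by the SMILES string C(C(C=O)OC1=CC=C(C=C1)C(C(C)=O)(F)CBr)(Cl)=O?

Heavy atoms from the SMILES: 1 Br, 13 C, 1 Cl, 1 F, 4 O.
Implicit hydrogens by atom environment:
  4 × C (aromatic): 1 H each → 4
  4 × O: no H
  3 × C: no H
  2 × C: 1 H each → 2
  2 × C (aromatic): no H
  1 × Br: no H
  1 × C: 3 H
  1 × C: 2 H
  1 × Cl: no H
  1 × F: no H
  Total hydrogens = 11.
Molecular formula: C13H11BrClFO4

C13H11BrClFO4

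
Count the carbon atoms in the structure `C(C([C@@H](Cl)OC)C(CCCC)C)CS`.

11

The symbol for carbon appears 11 times in the SMILES. (Cl is a single chlorine, not C + l.)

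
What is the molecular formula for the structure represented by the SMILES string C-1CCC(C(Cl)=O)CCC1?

C8H13ClO

Heavy atoms from the SMILES: 8 C, 1 Cl, 1 O.
Implicit hydrogens by atom environment:
  6 × C: 2 H each → 12
  1 × C: 1 H
  1 × C: no H
  1 × Cl: no H
  1 × O: no H
  Total hydrogens = 13.
Molecular formula: C8H13ClO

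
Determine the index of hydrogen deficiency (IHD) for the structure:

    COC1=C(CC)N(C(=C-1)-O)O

Molecular formula from the SMILES: C7H11NO3.
DoU = (2C + 2 + N − H − X)/2 = (2·7 + 2 + 1 − 11 − 0)/2 = 6/2 = 3.
(Structurally: 1 ring(s) + 2 π bond(s) = 3.)

3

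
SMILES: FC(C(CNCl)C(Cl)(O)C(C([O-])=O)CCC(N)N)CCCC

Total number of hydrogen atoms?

25

Hydrogens are implicit in SMILES; fill each atom to its normal valence:
  6 × C: 2 H each → 12
  4 × C: 1 H each → 4
  2 × C: no H
  2 × Cl: no H
  2 × N: 2 H each → 4
  1 × C: 3 H
  1 × F: no H
  1 × N: 1 H
  1 × O: 1 H
  1 × O: no H
  1 × O (charge -1): no H
  Total hydrogens = 25.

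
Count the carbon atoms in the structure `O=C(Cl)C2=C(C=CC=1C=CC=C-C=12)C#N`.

The symbol for carbon appears 12 times in the SMILES. (Cl is a single chlorine, not C + l.)

12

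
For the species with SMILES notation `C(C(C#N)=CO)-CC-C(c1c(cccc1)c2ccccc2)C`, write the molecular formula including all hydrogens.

Heavy atoms from the SMILES: 20 C, 1 N, 1 O.
Implicit hydrogens by atom environment:
  9 × C (aromatic): 1 H each → 9
  3 × C: 2 H each → 6
  3 × C (aromatic): no H
  2 × C: 1 H each → 2
  2 × C: no H
  1 × C: 3 H
  1 × N: no H
  1 × O: 1 H
  Total hydrogens = 21.
Molecular formula: C20H21NO

C20H21NO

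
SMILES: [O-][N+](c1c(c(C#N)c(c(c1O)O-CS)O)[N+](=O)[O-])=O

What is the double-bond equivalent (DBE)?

Molecular formula from the SMILES: C8H5N3O7S.
DoU = (2C + 2 + N − H − X)/2 = (2·8 + 2 + 3 − 5 − 0)/2 = 16/2 = 8.
(Structurally: 1 ring(s) + 7 π bond(s) = 8.)

8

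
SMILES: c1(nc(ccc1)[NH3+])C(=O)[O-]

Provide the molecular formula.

Heavy atoms from the SMILES: 6 C, 2 N, 2 O.
Implicit hydrogens by atom environment:
  3 × C (aromatic): 1 H each → 3
  2 × C (aromatic): no H
  1 × C: no H
  1 × N (charge +1): 3 H
  1 × N (aromatic): no H
  1 × O: no H
  1 × O (charge -1): no H
  Total hydrogens = 6.
Molecular formula: C6H6N2O2

C6H6N2O2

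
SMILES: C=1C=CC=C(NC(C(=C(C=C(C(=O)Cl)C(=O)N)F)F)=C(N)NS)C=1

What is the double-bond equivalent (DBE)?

Molecular formula from the SMILES: C14H13ClF2N4O2S.
DoU = (2C + 2 + N − H − X)/2 = (2·14 + 2 + 4 − 13 − 3)/2 = 18/2 = 9.
(Structurally: 1 ring(s) + 8 π bond(s) = 9.)

9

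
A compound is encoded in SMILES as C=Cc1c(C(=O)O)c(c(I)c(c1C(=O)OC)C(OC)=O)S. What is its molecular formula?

C13H11IO6S

Heavy atoms from the SMILES: 13 C, 1 I, 6 O, 1 S.
Implicit hydrogens by atom environment:
  6 × C (aromatic): no H
  5 × O: no H
  3 × C: no H
  2 × C: 3 H each → 6
  1 × C: 2 H
  1 × C: 1 H
  1 × I: no H
  1 × O: 1 H
  1 × S: 1 H
  Total hydrogens = 11.
Molecular formula: C13H11IO6S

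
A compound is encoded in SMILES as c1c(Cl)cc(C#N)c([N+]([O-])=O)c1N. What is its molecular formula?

C7H4ClN3O2

Heavy atoms from the SMILES: 7 C, 1 Cl, 3 N, 2 O.
Implicit hydrogens by atom environment:
  4 × C (aromatic): no H
  2 × C (aromatic): 1 H each → 2
  1 × C: no H
  1 × Cl: no H
  1 × N: 2 H
  1 × N: no H
  1 × N (charge +1): no H
  1 × O: no H
  1 × O (charge -1): no H
  Total hydrogens = 4.
Molecular formula: C7H4ClN3O2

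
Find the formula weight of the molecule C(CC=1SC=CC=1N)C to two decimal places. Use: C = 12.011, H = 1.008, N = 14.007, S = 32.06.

Molecular formula: C7H11NS.
M = 7×12.011 + 11×1.008 + 1×14.007 + 1×32.06 = 141.23 g/mol.

141.23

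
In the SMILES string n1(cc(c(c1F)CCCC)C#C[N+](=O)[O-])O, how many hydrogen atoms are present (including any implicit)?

Hydrogens are implicit in SMILES; fill each atom to its normal valence:
  3 × C: 2 H each → 6
  3 × C (aromatic): no H
  2 × C: no H
  1 × C: 3 H
  1 × C (aromatic): 1 H
  1 × F: no H
  1 × N (aromatic): no H
  1 × N (charge +1): no H
  1 × O: 1 H
  1 × O: no H
  1 × O (charge -1): no H
  Total hydrogens = 11.

11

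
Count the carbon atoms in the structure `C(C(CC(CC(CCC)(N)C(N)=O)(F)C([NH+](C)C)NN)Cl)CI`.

14

The symbol for carbon appears 14 times in the SMILES. (Cl is a single chlorine, not C + l.)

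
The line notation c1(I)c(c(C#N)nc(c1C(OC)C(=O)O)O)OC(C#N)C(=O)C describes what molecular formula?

Heavy atoms from the SMILES: 13 C, 1 I, 3 N, 6 O.
Implicit hydrogens by atom environment:
  5 × C (aromatic): no H
  4 × C: no H
  4 × O: no H
  2 × C: 3 H each → 6
  2 × C: 1 H each → 2
  2 × N: no H
  2 × O: 1 H each → 2
  1 × I: no H
  1 × N (aromatic): no H
  Total hydrogens = 10.
Molecular formula: C13H10IN3O6

C13H10IN3O6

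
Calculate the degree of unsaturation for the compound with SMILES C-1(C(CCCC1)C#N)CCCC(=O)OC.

Molecular formula from the SMILES: C12H19NO2.
DoU = (2C + 2 + N − H − X)/2 = (2·12 + 2 + 1 − 19 − 0)/2 = 8/2 = 4.
(Structurally: 1 ring(s) + 3 π bond(s) = 4.)

4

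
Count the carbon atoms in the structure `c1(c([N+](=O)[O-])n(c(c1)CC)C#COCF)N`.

9

The symbol for carbon appears 9 times in the SMILES. Lowercase c denotes aromatic carbon and counts toward C.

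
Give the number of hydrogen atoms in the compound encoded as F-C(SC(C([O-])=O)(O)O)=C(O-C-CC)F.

Hydrogens are implicit in SMILES; fill each atom to its normal valence:
  4 × C: no H
  2 × C: 2 H each → 4
  2 × F: no H
  2 × O: 1 H each → 2
  2 × O: no H
  1 × C: 3 H
  1 × O (charge -1): no H
  1 × S: no H
  Total hydrogens = 9.

9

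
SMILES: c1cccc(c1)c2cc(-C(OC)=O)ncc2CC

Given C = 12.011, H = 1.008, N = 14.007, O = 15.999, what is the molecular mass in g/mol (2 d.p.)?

241.29

Molecular formula: C15H15NO2.
M = 15×12.011 + 15×1.008 + 1×14.007 + 2×15.999 = 241.29 g/mol.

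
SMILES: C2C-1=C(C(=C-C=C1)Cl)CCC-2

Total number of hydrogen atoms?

11

Hydrogens are implicit in SMILES; fill each atom to its normal valence:
  4 × C: 2 H each → 8
  3 × C (aromatic): 1 H each → 3
  3 × C (aromatic): no H
  1 × Cl: no H
  Total hydrogens = 11.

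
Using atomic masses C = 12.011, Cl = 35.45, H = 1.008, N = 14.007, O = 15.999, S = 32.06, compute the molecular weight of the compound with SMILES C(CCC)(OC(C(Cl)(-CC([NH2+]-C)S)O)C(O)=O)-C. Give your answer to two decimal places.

300.82

Molecular formula: C11H23ClNO4S+.
M = 11×12.011 + 1×35.45 + 23×1.008 + 1×14.007 + 4×15.999 + 1×32.06 = 300.82 g/mol.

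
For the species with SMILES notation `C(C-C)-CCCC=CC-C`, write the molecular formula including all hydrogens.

Heavy atoms from the SMILES: 10 C.
Implicit hydrogens by atom environment:
  6 × C: 2 H each → 12
  2 × C: 3 H each → 6
  2 × C: 1 H each → 2
  Total hydrogens = 20.
Molecular formula: C10H20

C10H20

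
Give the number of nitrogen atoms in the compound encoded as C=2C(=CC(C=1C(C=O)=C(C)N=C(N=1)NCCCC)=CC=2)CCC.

3

The symbol for nitrogen appears 3 times in the SMILES.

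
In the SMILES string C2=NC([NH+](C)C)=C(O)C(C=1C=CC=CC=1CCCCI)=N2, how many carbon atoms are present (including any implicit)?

The symbol for carbon appears 16 times in the SMILES.

16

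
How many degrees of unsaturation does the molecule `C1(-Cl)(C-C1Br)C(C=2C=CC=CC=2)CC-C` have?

Molecular formula from the SMILES: C13H16BrCl.
DoU = (2C + 2 + N − H − X)/2 = (2·13 + 2 + 0 − 16 − 2)/2 = 10/2 = 5.
(Structurally: 2 ring(s) + 3 π bond(s) = 5.)

5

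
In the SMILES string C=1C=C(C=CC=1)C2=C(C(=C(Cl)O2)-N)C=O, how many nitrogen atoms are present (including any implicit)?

1

The symbol for nitrogen appears 1 time in the SMILES.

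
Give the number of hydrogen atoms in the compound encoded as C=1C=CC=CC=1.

6

Hydrogens are implicit in SMILES; fill each atom to its normal valence:
  6 × C (aromatic): 1 H each → 6
  Total hydrogens = 6.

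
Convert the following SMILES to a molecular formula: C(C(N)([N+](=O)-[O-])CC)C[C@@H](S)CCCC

Heavy atoms from the SMILES: 10 C, 2 N, 2 O, 1 S.
Implicit hydrogens by atom environment:
  6 × C: 2 H each → 12
  2 × C: 3 H each → 6
  1 × C: 1 H
  1 × C: no H
  1 × N: 2 H
  1 × N (charge +1): no H
  1 × O: no H
  1 × O (charge -1): no H
  1 × S: 1 H
  Total hydrogens = 22.
Molecular formula: C10H22N2O2S

C10H22N2O2S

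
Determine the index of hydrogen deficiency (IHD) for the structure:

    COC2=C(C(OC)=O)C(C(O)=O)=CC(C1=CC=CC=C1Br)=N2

Molecular formula from the SMILES: C15H12BrNO5.
DoU = (2C + 2 + N − H − X)/2 = (2·15 + 2 + 1 − 12 − 1)/2 = 20/2 = 10.
(Structurally: 2 ring(s) + 8 π bond(s) = 10.)

10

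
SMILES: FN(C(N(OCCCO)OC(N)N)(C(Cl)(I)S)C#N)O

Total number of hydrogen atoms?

14

Hydrogens are implicit in SMILES; fill each atom to its normal valence:
  3 × C: 2 H each → 6
  3 × C: no H
  3 × N: no H
  2 × N: 2 H each → 4
  2 × O: 1 H each → 2
  2 × O: no H
  1 × C: 1 H
  1 × Cl: no H
  1 × F: no H
  1 × I: no H
  1 × S: 1 H
  Total hydrogens = 14.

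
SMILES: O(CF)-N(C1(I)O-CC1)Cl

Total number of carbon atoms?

The symbol for carbon appears 4 times in the SMILES. (Cl is a single chlorine, not C + l.)

4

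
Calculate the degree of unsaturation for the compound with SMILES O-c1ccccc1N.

Molecular formula from the SMILES: C6H7NO.
DoU = (2C + 2 + N − H − X)/2 = (2·6 + 2 + 1 − 7 − 0)/2 = 8/2 = 4.
(Structurally: 1 ring(s) + 3 π bond(s) = 4.)

4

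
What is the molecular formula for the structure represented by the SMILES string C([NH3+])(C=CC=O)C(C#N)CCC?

Heavy atoms from the SMILES: 9 C, 2 N, 1 O.
Implicit hydrogens by atom environment:
  5 × C: 1 H each → 5
  2 × C: 2 H each → 4
  1 × C: 3 H
  1 × C: no H
  1 × N (charge +1): 3 H
  1 × N: no H
  1 × O: no H
  Total hydrogens = 15.
Net charge +1.
Molecular formula: C9H15N2O+

C9H15N2O+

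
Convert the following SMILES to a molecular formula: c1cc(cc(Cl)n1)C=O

C6H4ClNO

Heavy atoms from the SMILES: 6 C, 1 Cl, 1 N, 1 O.
Implicit hydrogens by atom environment:
  3 × C (aromatic): 1 H each → 3
  2 × C (aromatic): no H
  1 × C: 1 H
  1 × Cl: no H
  1 × N (aromatic): no H
  1 × O: no H
  Total hydrogens = 4.
Molecular formula: C6H4ClNO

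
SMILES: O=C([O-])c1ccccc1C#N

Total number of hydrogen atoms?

Hydrogens are implicit in SMILES; fill each atom to its normal valence:
  4 × C (aromatic): 1 H each → 4
  2 × C (aromatic): no H
  2 × C: no H
  1 × N: no H
  1 × O: no H
  1 × O (charge -1): no H
  Total hydrogens = 4.

4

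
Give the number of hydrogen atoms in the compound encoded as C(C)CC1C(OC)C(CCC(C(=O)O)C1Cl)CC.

25

Hydrogens are implicit in SMILES; fill each atom to its normal valence:
  5 × C: 2 H each → 10
  5 × C: 1 H each → 5
  3 × C: 3 H each → 9
  2 × O: no H
  1 × C: no H
  1 × Cl: no H
  1 × O: 1 H
  Total hydrogens = 25.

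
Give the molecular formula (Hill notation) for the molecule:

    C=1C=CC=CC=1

C6H6

Heavy atoms from the SMILES: 6 C.
Implicit hydrogens by atom environment:
  6 × C (aromatic): 1 H each → 6
  Total hydrogens = 6.
Molecular formula: C6H6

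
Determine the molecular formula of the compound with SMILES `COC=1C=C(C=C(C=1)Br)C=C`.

Heavy atoms from the SMILES: 1 Br, 9 C, 1 O.
Implicit hydrogens by atom environment:
  3 × C (aromatic): 1 H each → 3
  3 × C (aromatic): no H
  1 × Br: no H
  1 × C: 3 H
  1 × C: 2 H
  1 × C: 1 H
  1 × O: no H
  Total hydrogens = 9.
Molecular formula: C9H9BrO

C9H9BrO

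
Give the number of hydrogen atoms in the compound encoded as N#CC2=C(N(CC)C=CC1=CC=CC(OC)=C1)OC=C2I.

Hydrogens are implicit in SMILES; fill each atom to its normal valence:
  5 × C (aromatic): 1 H each → 5
  5 × C (aromatic): no H
  2 × C: 3 H each → 6
  2 × C: 1 H each → 2
  2 × N: no H
  1 × C: 2 H
  1 × C: no H
  1 × I: no H
  1 × O (aromatic): no H
  1 × O: no H
  Total hydrogens = 15.

15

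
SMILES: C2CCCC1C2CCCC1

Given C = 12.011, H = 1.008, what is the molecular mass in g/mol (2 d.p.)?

138.25

Molecular formula: C10H18.
M = 10×12.011 + 18×1.008 = 138.25 g/mol.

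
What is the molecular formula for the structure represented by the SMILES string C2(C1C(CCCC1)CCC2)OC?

Heavy atoms from the SMILES: 11 C, 1 O.
Implicit hydrogens by atom environment:
  7 × C: 2 H each → 14
  3 × C: 1 H each → 3
  1 × C: 3 H
  1 × O: no H
  Total hydrogens = 20.
Molecular formula: C11H20O

C11H20O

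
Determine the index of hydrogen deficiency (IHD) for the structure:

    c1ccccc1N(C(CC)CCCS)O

4

Molecular formula from the SMILES: C12H19NOS.
DoU = (2C + 2 + N − H − X)/2 = (2·12 + 2 + 1 − 19 − 0)/2 = 8/2 = 4.
(Structurally: 1 ring(s) + 3 π bond(s) = 4.)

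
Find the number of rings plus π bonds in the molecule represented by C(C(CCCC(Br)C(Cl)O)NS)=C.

Molecular formula from the SMILES: C8H15BrClNOS.
DoU = (2C + 2 + N − H − X)/2 = (2·8 + 2 + 1 − 15 − 2)/2 = 2/2 = 1.
(Structurally: 0 ring(s) + 1 π bond(s) = 1.)

1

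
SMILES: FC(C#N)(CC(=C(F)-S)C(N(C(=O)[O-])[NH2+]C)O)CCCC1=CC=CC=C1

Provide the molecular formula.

Heavy atoms from the SMILES: 17 C, 2 F, 3 N, 3 O, 1 S.
Implicit hydrogens by atom environment:
  5 × C (aromatic): 1 H each → 5
  5 × C: no H
  4 × C: 2 H each → 8
  2 × F: no H
  2 × N: no H
  1 × C: 3 H
  1 × C: 1 H
  1 × C (aromatic): no H
  1 × N (charge +1): 2 H
  1 × O: 1 H
  1 × O: no H
  1 × O (charge -1): no H
  1 × S: 1 H
  Total hydrogens = 21.
Molecular formula: C17H21F2N3O3S

C17H21F2N3O3S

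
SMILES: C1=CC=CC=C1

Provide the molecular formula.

C6H6

Heavy atoms from the SMILES: 6 C.
Implicit hydrogens by atom environment:
  6 × C (aromatic): 1 H each → 6
  Total hydrogens = 6.
Molecular formula: C6H6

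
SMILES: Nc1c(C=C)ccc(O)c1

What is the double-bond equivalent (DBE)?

5

Molecular formula from the SMILES: C8H9NO.
DoU = (2C + 2 + N − H − X)/2 = (2·8 + 2 + 1 − 9 − 0)/2 = 10/2 = 5.
(Structurally: 1 ring(s) + 4 π bond(s) = 5.)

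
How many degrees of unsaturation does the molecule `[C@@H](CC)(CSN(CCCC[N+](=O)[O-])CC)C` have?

1

Molecular formula from the SMILES: C11H24N2O2S.
DoU = (2C + 2 + N − H − X)/2 = (2·11 + 2 + 2 − 24 − 0)/2 = 2/2 = 1.
(Structurally: 0 ring(s) + 1 π bond(s) = 1.)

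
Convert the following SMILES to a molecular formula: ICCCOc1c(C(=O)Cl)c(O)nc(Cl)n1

C8H7Cl2IN2O3

Heavy atoms from the SMILES: 8 C, 2 Cl, 1 I, 2 N, 3 O.
Implicit hydrogens by atom environment:
  4 × C (aromatic): no H
  3 × C: 2 H each → 6
  2 × Cl: no H
  2 × N (aromatic): no H
  2 × O: no H
  1 × C: no H
  1 × I: no H
  1 × O: 1 H
  Total hydrogens = 7.
Molecular formula: C8H7Cl2IN2O3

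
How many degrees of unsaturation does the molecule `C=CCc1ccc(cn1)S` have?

Molecular formula from the SMILES: C8H9NS.
DoU = (2C + 2 + N − H − X)/2 = (2·8 + 2 + 1 − 9 − 0)/2 = 10/2 = 5.
(Structurally: 1 ring(s) + 4 π bond(s) = 5.)

5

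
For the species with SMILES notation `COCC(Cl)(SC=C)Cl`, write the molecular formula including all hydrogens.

Heavy atoms from the SMILES: 5 C, 2 Cl, 1 O, 1 S.
Implicit hydrogens by atom environment:
  2 × C: 2 H each → 4
  2 × Cl: no H
  1 × C: 3 H
  1 × C: 1 H
  1 × C: no H
  1 × O: no H
  1 × S: no H
  Total hydrogens = 8.
Molecular formula: C5H8Cl2OS

C5H8Cl2OS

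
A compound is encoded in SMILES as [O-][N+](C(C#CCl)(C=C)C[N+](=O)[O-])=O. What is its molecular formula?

C6H5ClN2O4

Heavy atoms from the SMILES: 6 C, 1 Cl, 2 N, 4 O.
Implicit hydrogens by atom environment:
  3 × C: no H
  2 × C: 2 H each → 4
  2 × N (charge +1): no H
  2 × O: no H
  2 × O (charge -1): no H
  1 × C: 1 H
  1 × Cl: no H
  Total hydrogens = 5.
Molecular formula: C6H5ClN2O4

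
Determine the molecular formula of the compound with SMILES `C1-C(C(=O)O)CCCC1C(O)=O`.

Heavy atoms from the SMILES: 8 C, 4 O.
Implicit hydrogens by atom environment:
  4 × C: 2 H each → 8
  2 × C: 1 H each → 2
  2 × C: no H
  2 × O: 1 H each → 2
  2 × O: no H
  Total hydrogens = 12.
Molecular formula: C8H12O4

C8H12O4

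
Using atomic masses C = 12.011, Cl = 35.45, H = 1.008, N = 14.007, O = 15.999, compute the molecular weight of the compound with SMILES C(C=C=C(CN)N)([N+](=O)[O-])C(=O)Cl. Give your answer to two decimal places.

205.60

Molecular formula: C6H8ClN3O3.
M = 6×12.011 + 1×35.45 + 8×1.008 + 3×14.007 + 3×15.999 = 205.60 g/mol.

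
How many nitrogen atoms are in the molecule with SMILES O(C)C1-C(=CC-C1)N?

1

The symbol for nitrogen appears 1 time in the SMILES.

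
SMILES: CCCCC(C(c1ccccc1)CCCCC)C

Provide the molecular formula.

C18H30

Heavy atoms from the SMILES: 18 C.
Implicit hydrogens by atom environment:
  7 × C: 2 H each → 14
  5 × C (aromatic): 1 H each → 5
  3 × C: 3 H each → 9
  2 × C: 1 H each → 2
  1 × C (aromatic): no H
  Total hydrogens = 30.
Molecular formula: C18H30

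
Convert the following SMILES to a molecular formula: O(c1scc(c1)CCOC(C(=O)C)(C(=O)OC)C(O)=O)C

Heavy atoms from the SMILES: 13 C, 7 O, 1 S.
Implicit hydrogens by atom environment:
  6 × O: no H
  4 × C: no H
  3 × C: 3 H each → 9
  2 × C: 2 H each → 4
  2 × C (aromatic): 1 H each → 2
  2 × C (aromatic): no H
  1 × O: 1 H
  1 × S (aromatic): no H
  Total hydrogens = 16.
Molecular formula: C13H16O7S

C13H16O7S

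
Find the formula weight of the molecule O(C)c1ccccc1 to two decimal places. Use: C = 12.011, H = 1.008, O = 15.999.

Molecular formula: C7H8O.
M = 7×12.011 + 8×1.008 + 1×15.999 = 108.14 g/mol.

108.14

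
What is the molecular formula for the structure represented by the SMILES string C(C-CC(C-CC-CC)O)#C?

Heavy atoms from the SMILES: 10 C, 1 O.
Implicit hydrogens by atom environment:
  6 × C: 2 H each → 12
  2 × C: 1 H each → 2
  1 × C: 3 H
  1 × C: no H
  1 × O: 1 H
  Total hydrogens = 18.
Molecular formula: C10H18O

C10H18O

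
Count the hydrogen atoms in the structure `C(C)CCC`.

12

Hydrogens are implicit in SMILES; fill each atom to its normal valence:
  3 × C: 2 H each → 6
  2 × C: 3 H each → 6
  Total hydrogens = 12.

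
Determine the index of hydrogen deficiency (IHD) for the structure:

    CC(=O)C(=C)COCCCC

Molecular formula from the SMILES: C9H16O2.
DoU = (2C + 2 + N − H − X)/2 = (2·9 + 2 + 0 − 16 − 0)/2 = 4/2 = 2.
(Structurally: 0 ring(s) + 2 π bond(s) = 2.)

2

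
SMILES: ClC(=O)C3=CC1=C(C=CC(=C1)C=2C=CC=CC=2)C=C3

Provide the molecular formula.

C17H11ClO

Heavy atoms from the SMILES: 17 C, 1 Cl, 1 O.
Implicit hydrogens by atom environment:
  11 × C (aromatic): 1 H each → 11
  5 × C (aromatic): no H
  1 × C: no H
  1 × Cl: no H
  1 × O: no H
  Total hydrogens = 11.
Molecular formula: C17H11ClO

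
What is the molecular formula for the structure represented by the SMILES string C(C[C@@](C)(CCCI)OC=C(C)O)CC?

Heavy atoms from the SMILES: 12 C, 1 I, 2 O.
Implicit hydrogens by atom environment:
  6 × C: 2 H each → 12
  3 × C: 3 H each → 9
  2 × C: no H
  1 × C: 1 H
  1 × I: no H
  1 × O: 1 H
  1 × O: no H
  Total hydrogens = 23.
Molecular formula: C12H23IO2

C12H23IO2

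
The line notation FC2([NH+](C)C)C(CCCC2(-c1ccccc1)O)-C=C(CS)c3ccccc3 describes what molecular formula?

Heavy atoms from the SMILES: 23 C, 1 F, 1 N, 1 O, 1 S.
Implicit hydrogens by atom environment:
  10 × C (aromatic): 1 H each → 10
  4 × C: 2 H each → 8
  3 × C: no H
  2 × C: 3 H each → 6
  2 × C: 1 H each → 2
  2 × C (aromatic): no H
  1 × F: no H
  1 × N (charge +1): 1 H
  1 × O: 1 H
  1 × S: 1 H
  Total hydrogens = 29.
Net charge +1.
Molecular formula: C23H29FNOS+

C23H29FNOS+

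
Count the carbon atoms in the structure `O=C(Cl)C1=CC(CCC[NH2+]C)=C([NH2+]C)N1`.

10

The symbol for carbon appears 10 times in the SMILES. (Cl is a single chlorine, not C + l.)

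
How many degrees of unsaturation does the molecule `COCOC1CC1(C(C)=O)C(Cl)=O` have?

3

Molecular formula from the SMILES: C8H11ClO4.
DoU = (2C + 2 + N − H − X)/2 = (2·8 + 2 + 0 − 11 − 1)/2 = 6/2 = 3.
(Structurally: 1 ring(s) + 2 π bond(s) = 3.)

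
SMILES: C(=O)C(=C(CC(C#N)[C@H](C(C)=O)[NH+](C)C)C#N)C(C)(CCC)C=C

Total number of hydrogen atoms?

28

Hydrogens are implicit in SMILES; fill each atom to its normal valence:
  6 × C: no H
  5 × C: 3 H each → 15
  4 × C: 2 H each → 8
  4 × C: 1 H each → 4
  2 × N: no H
  2 × O: no H
  1 × N (charge +1): 1 H
  Total hydrogens = 28.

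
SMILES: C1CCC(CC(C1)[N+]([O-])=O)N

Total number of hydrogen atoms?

Hydrogens are implicit in SMILES; fill each atom to its normal valence:
  5 × C: 2 H each → 10
  2 × C: 1 H each → 2
  1 × N: 2 H
  1 × N (charge +1): no H
  1 × O: no H
  1 × O (charge -1): no H
  Total hydrogens = 14.

14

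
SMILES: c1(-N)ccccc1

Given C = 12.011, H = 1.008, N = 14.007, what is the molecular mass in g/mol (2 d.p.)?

Molecular formula: C6H7N.
M = 6×12.011 + 7×1.008 + 1×14.007 = 93.13 g/mol.

93.13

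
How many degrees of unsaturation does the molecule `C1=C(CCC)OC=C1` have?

3

Molecular formula from the SMILES: C7H10O.
DoU = (2C + 2 + N − H − X)/2 = (2·7 + 2 + 0 − 10 − 0)/2 = 6/2 = 3.
(Structurally: 1 ring(s) + 2 π bond(s) = 3.)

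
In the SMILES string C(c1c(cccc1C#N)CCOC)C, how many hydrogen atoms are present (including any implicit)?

15

Hydrogens are implicit in SMILES; fill each atom to its normal valence:
  3 × C: 2 H each → 6
  3 × C (aromatic): 1 H each → 3
  3 × C (aromatic): no H
  2 × C: 3 H each → 6
  1 × C: no H
  1 × N: no H
  1 × O: no H
  Total hydrogens = 15.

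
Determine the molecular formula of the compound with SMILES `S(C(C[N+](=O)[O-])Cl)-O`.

C2H4ClNO3S

Heavy atoms from the SMILES: 2 C, 1 Cl, 1 N, 3 O, 1 S.
Implicit hydrogens by atom environment:
  1 × C: 2 H
  1 × C: 1 H
  1 × Cl: no H
  1 × N (charge +1): no H
  1 × O: 1 H
  1 × O: no H
  1 × O (charge -1): no H
  1 × S: no H
  Total hydrogens = 4.
Molecular formula: C2H4ClNO3S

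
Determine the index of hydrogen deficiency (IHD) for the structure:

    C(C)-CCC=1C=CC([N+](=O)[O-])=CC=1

5

Molecular formula from the SMILES: C10H13NO2.
DoU = (2C + 2 + N − H − X)/2 = (2·10 + 2 + 1 − 13 − 0)/2 = 10/2 = 5.
(Structurally: 1 ring(s) + 4 π bond(s) = 5.)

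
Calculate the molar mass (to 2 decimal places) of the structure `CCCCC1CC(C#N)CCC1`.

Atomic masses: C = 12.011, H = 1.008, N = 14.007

165.28

Molecular formula: C11H19N.
M = 11×12.011 + 19×1.008 + 1×14.007 = 165.28 g/mol.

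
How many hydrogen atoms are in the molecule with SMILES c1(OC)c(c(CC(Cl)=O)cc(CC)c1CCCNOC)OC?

Hydrogens are implicit in SMILES; fill each atom to its normal valence:
  5 × C: 2 H each → 10
  5 × C (aromatic): no H
  4 × C: 3 H each → 12
  4 × O: no H
  1 × C (aromatic): 1 H
  1 × C: no H
  1 × Cl: no H
  1 × N: 1 H
  Total hydrogens = 24.

24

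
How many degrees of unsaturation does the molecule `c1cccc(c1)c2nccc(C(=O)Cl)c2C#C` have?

11

Molecular formula from the SMILES: C14H8ClNO.
DoU = (2C + 2 + N − H − X)/2 = (2·14 + 2 + 1 − 8 − 1)/2 = 22/2 = 11.
(Structurally: 2 ring(s) + 9 π bond(s) = 11.)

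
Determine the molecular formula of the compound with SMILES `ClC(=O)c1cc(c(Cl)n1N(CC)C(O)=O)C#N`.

C9H7Cl2N3O3

Heavy atoms from the SMILES: 9 C, 2 Cl, 3 N, 3 O.
Implicit hydrogens by atom environment:
  3 × C (aromatic): no H
  3 × C: no H
  2 × Cl: no H
  2 × N: no H
  2 × O: no H
  1 × C: 3 H
  1 × C: 2 H
  1 × C (aromatic): 1 H
  1 × N (aromatic): no H
  1 × O: 1 H
  Total hydrogens = 7.
Molecular formula: C9H7Cl2N3O3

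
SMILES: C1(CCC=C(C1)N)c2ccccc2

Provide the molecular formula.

Heavy atoms from the SMILES: 12 C, 1 N.
Implicit hydrogens by atom environment:
  5 × C (aromatic): 1 H each → 5
  3 × C: 2 H each → 6
  2 × C: 1 H each → 2
  1 × C: no H
  1 × C (aromatic): no H
  1 × N: 2 H
  Total hydrogens = 15.
Molecular formula: C12H15N

C12H15N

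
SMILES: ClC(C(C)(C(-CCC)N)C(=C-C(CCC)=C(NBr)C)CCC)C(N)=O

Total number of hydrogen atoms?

35

Hydrogens are implicit in SMILES; fill each atom to its normal valence:
  6 × C: 2 H each → 12
  5 × C: 3 H each → 15
  5 × C: no H
  3 × C: 1 H each → 3
  2 × N: 2 H each → 4
  1 × Br: no H
  1 × Cl: no H
  1 × N: 1 H
  1 × O: no H
  Total hydrogens = 35.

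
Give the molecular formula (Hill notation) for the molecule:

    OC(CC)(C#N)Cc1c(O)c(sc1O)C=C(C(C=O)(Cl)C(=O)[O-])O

C14H13ClNO7S-

Heavy atoms from the SMILES: 14 C, 1 Cl, 1 N, 7 O, 1 S.
Implicit hydrogens by atom environment:
  5 × C: no H
  4 × C (aromatic): no H
  4 × O: 1 H each → 4
  2 × C: 2 H each → 4
  2 × C: 1 H each → 2
  2 × O: no H
  1 × C: 3 H
  1 × Cl: no H
  1 × N: no H
  1 × O (charge -1): no H
  1 × S (aromatic): no H
  Total hydrogens = 13.
Net charge -1.
Molecular formula: C14H13ClNO7S-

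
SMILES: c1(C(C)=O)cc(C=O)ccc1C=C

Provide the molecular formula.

Heavy atoms from the SMILES: 11 C, 2 O.
Implicit hydrogens by atom environment:
  3 × C (aromatic): 1 H each → 3
  3 × C (aromatic): no H
  2 × C: 1 H each → 2
  2 × O: no H
  1 × C: 3 H
  1 × C: 2 H
  1 × C: no H
  Total hydrogens = 10.
Molecular formula: C11H10O2

C11H10O2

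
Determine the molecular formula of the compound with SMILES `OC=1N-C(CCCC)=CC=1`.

C8H13NO

Heavy atoms from the SMILES: 8 C, 1 N, 1 O.
Implicit hydrogens by atom environment:
  3 × C: 2 H each → 6
  2 × C (aromatic): 1 H each → 2
  2 × C (aromatic): no H
  1 × C: 3 H
  1 × N (aromatic): 1 H
  1 × O: 1 H
  Total hydrogens = 13.
Molecular formula: C8H13NO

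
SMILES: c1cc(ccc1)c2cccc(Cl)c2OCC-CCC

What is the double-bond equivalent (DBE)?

8

Molecular formula from the SMILES: C17H19ClO.
DoU = (2C + 2 + N − H − X)/2 = (2·17 + 2 + 0 − 19 − 1)/2 = 16/2 = 8.
(Structurally: 2 ring(s) + 6 π bond(s) = 8.)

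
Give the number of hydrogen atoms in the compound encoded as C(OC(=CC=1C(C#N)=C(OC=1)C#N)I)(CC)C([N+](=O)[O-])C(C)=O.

Hydrogens are implicit in SMILES; fill each atom to its normal valence:
  4 × C: no H
  3 × C: 1 H each → 3
  3 × C (aromatic): no H
  3 × O: no H
  2 × C: 3 H each → 6
  2 × N: no H
  1 × C: 2 H
  1 × C (aromatic): 1 H
  1 × I: no H
  1 × N (charge +1): no H
  1 × O (aromatic): no H
  1 × O (charge -1): no H
  Total hydrogens = 12.

12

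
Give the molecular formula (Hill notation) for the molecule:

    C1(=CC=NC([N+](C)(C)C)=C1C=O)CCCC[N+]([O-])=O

Heavy atoms from the SMILES: 13 C, 3 N, 3 O.
Implicit hydrogens by atom environment:
  4 × C: 2 H each → 8
  3 × C: 3 H each → 9
  3 × C (aromatic): no H
  2 × C (aromatic): 1 H each → 2
  2 × N (charge +1): no H
  2 × O: no H
  1 × C: 1 H
  1 × N (aromatic): no H
  1 × O (charge -1): no H
  Total hydrogens = 20.
Net charge +1.
Molecular formula: C13H20N3O3+

C13H20N3O3+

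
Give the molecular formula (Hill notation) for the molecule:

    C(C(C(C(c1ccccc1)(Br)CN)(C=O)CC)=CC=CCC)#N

Heavy atoms from the SMILES: 1 Br, 19 C, 2 N, 1 O.
Implicit hydrogens by atom environment:
  5 × C (aromatic): 1 H each → 5
  4 × C: 1 H each → 4
  4 × C: no H
  3 × C: 2 H each → 6
  2 × C: 3 H each → 6
  1 × Br: no H
  1 × C (aromatic): no H
  1 × N: 2 H
  1 × N: no H
  1 × O: no H
  Total hydrogens = 23.
Molecular formula: C19H23BrN2O

C19H23BrN2O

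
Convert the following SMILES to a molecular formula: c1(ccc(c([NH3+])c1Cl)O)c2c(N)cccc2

C12H12ClN2O+

Heavy atoms from the SMILES: 12 C, 1 Cl, 2 N, 1 O.
Implicit hydrogens by atom environment:
  6 × C (aromatic): 1 H each → 6
  6 × C (aromatic): no H
  1 × Cl: no H
  1 × N (charge +1): 3 H
  1 × N: 2 H
  1 × O: 1 H
  Total hydrogens = 12.
Net charge +1.
Molecular formula: C12H12ClN2O+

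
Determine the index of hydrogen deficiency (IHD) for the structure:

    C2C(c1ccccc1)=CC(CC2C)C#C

Molecular formula from the SMILES: C15H16.
DoU = (2C + 2 + N − H − X)/2 = (2·15 + 2 + 0 − 16 − 0)/2 = 16/2 = 8.
(Structurally: 2 ring(s) + 6 π bond(s) = 8.)

8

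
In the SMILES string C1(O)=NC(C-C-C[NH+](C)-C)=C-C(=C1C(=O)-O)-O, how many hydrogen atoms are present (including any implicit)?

Hydrogens are implicit in SMILES; fill each atom to its normal valence:
  4 × C (aromatic): no H
  3 × C: 2 H each → 6
  3 × O: 1 H each → 3
  2 × C: 3 H each → 6
  1 × C (aromatic): 1 H
  1 × C: no H
  1 × N (charge +1): 1 H
  1 × N (aromatic): no H
  1 × O: no H
  Total hydrogens = 17.

17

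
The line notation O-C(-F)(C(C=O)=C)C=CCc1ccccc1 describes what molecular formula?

Heavy atoms from the SMILES: 13 C, 1 F, 2 O.
Implicit hydrogens by atom environment:
  5 × C (aromatic): 1 H each → 5
  3 × C: 1 H each → 3
  2 × C: 2 H each → 4
  2 × C: no H
  1 × C (aromatic): no H
  1 × F: no H
  1 × O: 1 H
  1 × O: no H
  Total hydrogens = 13.
Molecular formula: C13H13FO2

C13H13FO2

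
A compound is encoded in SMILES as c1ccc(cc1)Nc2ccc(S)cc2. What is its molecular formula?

Heavy atoms from the SMILES: 12 C, 1 N, 1 S.
Implicit hydrogens by atom environment:
  9 × C (aromatic): 1 H each → 9
  3 × C (aromatic): no H
  1 × N: 1 H
  1 × S: 1 H
  Total hydrogens = 11.
Molecular formula: C12H11NS

C12H11NS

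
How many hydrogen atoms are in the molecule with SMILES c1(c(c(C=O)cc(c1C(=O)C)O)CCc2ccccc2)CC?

Hydrogens are implicit in SMILES; fill each atom to its normal valence:
  6 × C (aromatic): 1 H each → 6
  6 × C (aromatic): no H
  3 × C: 2 H each → 6
  2 × C: 3 H each → 6
  2 × O: no H
  1 × C: 1 H
  1 × C: no H
  1 × O: 1 H
  Total hydrogens = 20.

20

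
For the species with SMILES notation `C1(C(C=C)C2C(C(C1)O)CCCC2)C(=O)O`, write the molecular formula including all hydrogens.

C13H20O3

Heavy atoms from the SMILES: 13 C, 3 O.
Implicit hydrogens by atom environment:
  6 × C: 2 H each → 12
  6 × C: 1 H each → 6
  2 × O: 1 H each → 2
  1 × C: no H
  1 × O: no H
  Total hydrogens = 20.
Molecular formula: C13H20O3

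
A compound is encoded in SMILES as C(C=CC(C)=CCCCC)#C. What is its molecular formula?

C11H16

Heavy atoms from the SMILES: 11 C.
Implicit hydrogens by atom environment:
  4 × C: 1 H each → 4
  3 × C: 2 H each → 6
  2 × C: 3 H each → 6
  2 × C: no H
  Total hydrogens = 16.
Molecular formula: C11H16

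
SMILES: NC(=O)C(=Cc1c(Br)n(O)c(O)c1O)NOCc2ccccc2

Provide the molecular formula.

Heavy atoms from the SMILES: 1 Br, 14 C, 3 N, 5 O.
Implicit hydrogens by atom environment:
  5 × C (aromatic): 1 H each → 5
  5 × C (aromatic): no H
  3 × O: 1 H each → 3
  2 × C: no H
  2 × O: no H
  1 × Br: no H
  1 × C: 2 H
  1 × C: 1 H
  1 × N: 2 H
  1 × N: 1 H
  1 × N (aromatic): no H
  Total hydrogens = 14.
Molecular formula: C14H14BrN3O5

C14H14BrN3O5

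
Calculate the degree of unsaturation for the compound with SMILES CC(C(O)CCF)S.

0

Molecular formula from the SMILES: C5H11FOS.
DoU = (2C + 2 + N − H − X)/2 = (2·5 + 2 + 0 − 11 − 1)/2 = 0/2 = 0.
(Structurally: 0 ring(s) + 0 π bond(s) = 0.)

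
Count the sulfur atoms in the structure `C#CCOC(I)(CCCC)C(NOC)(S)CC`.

The symbol for sulfur appears 1 time in the SMILES.

1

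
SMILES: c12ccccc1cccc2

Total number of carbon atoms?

The symbol for carbon appears 10 times in the SMILES. Lowercase c denotes aromatic carbon and counts toward C.

10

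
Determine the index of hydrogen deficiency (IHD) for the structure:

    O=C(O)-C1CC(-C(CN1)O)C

Molecular formula from the SMILES: C7H13NO3.
DoU = (2C + 2 + N − H − X)/2 = (2·7 + 2 + 1 − 13 − 0)/2 = 4/2 = 2.
(Structurally: 1 ring(s) + 1 π bond(s) = 2.)

2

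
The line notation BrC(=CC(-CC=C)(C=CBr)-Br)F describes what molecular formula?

Heavy atoms from the SMILES: 3 Br, 8 C, 1 F.
Implicit hydrogens by atom environment:
  4 × C: 1 H each → 4
  3 × Br: no H
  2 × C: 2 H each → 4
  2 × C: no H
  1 × F: no H
  Total hydrogens = 8.
Molecular formula: C8H8Br3F

C8H8Br3F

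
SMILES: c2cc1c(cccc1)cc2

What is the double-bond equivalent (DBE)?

Molecular formula from the SMILES: C10H8.
DoU = (2C + 2 + N − H − X)/2 = (2·10 + 2 + 0 − 8 − 0)/2 = 14/2 = 7.
(Structurally: 2 ring(s) + 5 π bond(s) = 7.)

7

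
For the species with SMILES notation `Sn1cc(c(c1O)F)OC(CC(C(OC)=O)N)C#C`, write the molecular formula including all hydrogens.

Heavy atoms from the SMILES: 11 C, 1 F, 2 N, 4 O, 1 S.
Implicit hydrogens by atom environment:
  3 × C: 1 H each → 3
  3 × C (aromatic): no H
  3 × O: no H
  2 × C: no H
  1 × C: 3 H
  1 × C: 2 H
  1 × C (aromatic): 1 H
  1 × F: no H
  1 × N: 2 H
  1 × N (aromatic): no H
  1 × O: 1 H
  1 × S: 1 H
  Total hydrogens = 13.
Molecular formula: C11H13FN2O4S

C11H13FN2O4S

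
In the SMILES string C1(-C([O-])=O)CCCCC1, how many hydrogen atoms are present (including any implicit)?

11

Hydrogens are implicit in SMILES; fill each atom to its normal valence:
  5 × C: 2 H each → 10
  1 × C: 1 H
  1 × C: no H
  1 × O: no H
  1 × O (charge -1): no H
  Total hydrogens = 11.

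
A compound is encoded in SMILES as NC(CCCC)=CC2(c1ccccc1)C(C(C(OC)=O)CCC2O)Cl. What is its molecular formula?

Heavy atoms from the SMILES: 20 C, 1 Cl, 1 N, 3 O.
Implicit hydrogens by atom environment:
  5 × C: 2 H each → 10
  5 × C (aromatic): 1 H each → 5
  4 × C: 1 H each → 4
  3 × C: no H
  2 × C: 3 H each → 6
  2 × O: no H
  1 × C (aromatic): no H
  1 × Cl: no H
  1 × N: 2 H
  1 × O: 1 H
  Total hydrogens = 28.
Molecular formula: C20H28ClNO3

C20H28ClNO3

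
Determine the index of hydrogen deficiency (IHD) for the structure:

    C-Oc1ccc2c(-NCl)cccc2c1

7

Molecular formula from the SMILES: C11H10ClNO.
DoU = (2C + 2 + N − H − X)/2 = (2·11 + 2 + 1 − 10 − 1)/2 = 14/2 = 7.
(Structurally: 2 ring(s) + 5 π bond(s) = 7.)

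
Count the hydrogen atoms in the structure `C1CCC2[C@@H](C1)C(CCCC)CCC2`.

Hydrogens are implicit in SMILES; fill each atom to its normal valence:
  10 × C: 2 H each → 20
  3 × C: 1 H each → 3
  1 × C: 3 H
  Total hydrogens = 26.

26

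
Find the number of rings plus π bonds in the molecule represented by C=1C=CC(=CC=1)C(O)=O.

5

Molecular formula from the SMILES: C7H6O2.
DoU = (2C + 2 + N − H − X)/2 = (2·7 + 2 + 0 − 6 − 0)/2 = 10/2 = 5.
(Structurally: 1 ring(s) + 4 π bond(s) = 5.)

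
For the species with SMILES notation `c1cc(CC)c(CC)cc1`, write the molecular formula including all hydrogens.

Heavy atoms from the SMILES: 10 C.
Implicit hydrogens by atom environment:
  4 × C (aromatic): 1 H each → 4
  2 × C: 3 H each → 6
  2 × C: 2 H each → 4
  2 × C (aromatic): no H
  Total hydrogens = 14.
Molecular formula: C10H14

C10H14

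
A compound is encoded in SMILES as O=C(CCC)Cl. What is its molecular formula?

C4H7ClO

Heavy atoms from the SMILES: 4 C, 1 Cl, 1 O.
Implicit hydrogens by atom environment:
  2 × C: 2 H each → 4
  1 × C: 3 H
  1 × C: no H
  1 × Cl: no H
  1 × O: no H
  Total hydrogens = 7.
Molecular formula: C4H7ClO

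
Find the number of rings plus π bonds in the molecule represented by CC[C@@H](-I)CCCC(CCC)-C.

0

Molecular formula from the SMILES: C11H23I.
DoU = (2C + 2 + N − H − X)/2 = (2·11 + 2 + 0 − 23 − 1)/2 = 0/2 = 0.
(Structurally: 0 ring(s) + 0 π bond(s) = 0.)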